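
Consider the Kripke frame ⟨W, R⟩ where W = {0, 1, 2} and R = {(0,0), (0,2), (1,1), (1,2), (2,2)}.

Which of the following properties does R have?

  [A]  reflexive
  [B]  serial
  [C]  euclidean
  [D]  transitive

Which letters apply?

(A) reflexive: each world relates to itself.
(B) serial: every world has an R-successor.
(C) not euclidean: 0 R 2 and 0 R 0 but not 2 R 0.
(D) transitive: R is closed under composition.

A, B, D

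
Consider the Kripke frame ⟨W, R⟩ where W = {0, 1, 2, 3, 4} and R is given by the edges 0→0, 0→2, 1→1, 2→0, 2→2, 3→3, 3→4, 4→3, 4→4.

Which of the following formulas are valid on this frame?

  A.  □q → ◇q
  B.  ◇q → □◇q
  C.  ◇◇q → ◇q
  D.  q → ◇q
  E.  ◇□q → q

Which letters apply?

A, B, C, D, E

R is reflexive: each world relates to itself.
R is symmetric: every R-edge is matched by its reverse.
R is transitive: R is closed under composition.
R is euclidean: any two R-successors of the same world are R-related.
R is serial: every world has an R-successor.
(A) axiom D: valid iff R is serial. R is serial — valid.
(B) axiom 5: valid iff R is euclidean. R is euclidean — valid.
(C) ◇◇q → ◇q is the dual of axiom 4; it is valid on a frame exactly when R is transitive. R is transitive, so valid.
(D) q → ◇q is the dual of axiom T; it is valid on a frame exactly when R is reflexive. R is reflexive, so valid.
(E) ◇□q → q is the dual of axiom B, which corresponds to symmetry. R is symmetric — valid.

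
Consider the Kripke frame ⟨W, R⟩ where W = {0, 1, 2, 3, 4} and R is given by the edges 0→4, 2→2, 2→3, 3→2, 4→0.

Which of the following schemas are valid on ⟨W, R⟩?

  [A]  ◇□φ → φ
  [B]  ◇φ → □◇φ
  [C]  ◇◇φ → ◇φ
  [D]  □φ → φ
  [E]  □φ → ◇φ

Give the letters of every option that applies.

A

R is not reflexive: not 0 R 0.
R is symmetric: every R-edge is matched by its reverse.
R is not transitive: 0 R 4 and 4 R 0 but not 0 R 0.
R is not euclidean: 0 R 4 and 0 R 4 but not 4 R 4.
R is not serial: 1 has no R-successor.
(A) ◇□φ → φ is the dual of axiom B, which corresponds to symmetry. R is symmetric — valid.
(B) ◇φ → □◇φ is axiom 5; it is valid on a frame exactly when R is euclidean. R is not euclidean, so not valid.
(C) ◇◇φ → ◇φ is the dual of axiom 4, which corresponds to transitivity. R is not transitive — not valid.
(D) □φ → φ (axiom T) characterises the reflexive frames. R is not reflexive — not valid.
(E) axiom D: valid iff R is serial. R is not serial — not valid.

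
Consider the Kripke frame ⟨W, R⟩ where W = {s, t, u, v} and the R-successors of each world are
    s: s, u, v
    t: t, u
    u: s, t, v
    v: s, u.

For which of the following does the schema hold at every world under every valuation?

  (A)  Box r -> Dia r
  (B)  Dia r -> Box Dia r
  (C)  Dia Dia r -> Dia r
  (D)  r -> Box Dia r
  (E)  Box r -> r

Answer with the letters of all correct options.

R is not reflexive: not u R u.
R is symmetric: every R-edge is matched by its reverse.
R is not transitive: s R u and u R t but not s R t.
R is not euclidean: u R s and u R t but not s R t.
R is serial: every world has an R-successor.
(A) Box r -> Dia r is axiom D, which corresponds to seriality. R is serial — valid.
(B) Dia r -> Box Dia r (axiom 5) characterises the euclidean frames. R is not euclidean — not valid.
(C) Dia Dia r -> Dia r is the dual of axiom 4; it is valid on a frame exactly when R is transitive. R is not transitive, so not valid.
(D) r -> Box Dia r is axiom B, which corresponds to symmetry. R is symmetric — valid.
(E) Box r -> r (axiom T) characterises the reflexive frames. R is not reflexive — not valid.

A, D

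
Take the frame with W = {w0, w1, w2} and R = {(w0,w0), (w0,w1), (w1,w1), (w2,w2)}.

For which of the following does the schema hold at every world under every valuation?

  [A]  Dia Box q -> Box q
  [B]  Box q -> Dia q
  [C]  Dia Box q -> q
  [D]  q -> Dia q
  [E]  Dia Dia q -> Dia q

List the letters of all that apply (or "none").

B, D, E

R is reflexive: each world relates to itself.
R is not symmetric: w0 R w1 but not w1 R w0.
R is transitive: R is closed under composition.
R is not euclidean: w0 R w1 and w0 R w0 but not w1 R w0.
R is serial: every world has an R-successor.
(A) Dia Box q -> Box q is the dual of axiom 5, which corresponds to the euclidean property. R is not euclidean — not valid.
(B) Box q -> Dia q is axiom D, which corresponds to seriality. R is serial — valid.
(C) Dia Box q -> q is the dual of axiom B; it is valid on a frame exactly when R is symmetric. R is not symmetric, so not valid.
(D) q -> Dia q is the dual of axiom T; it is valid on a frame exactly when R is reflexive. R is reflexive, so valid.
(E) the dual of axiom 4: valid iff R is transitive. R is transitive — valid.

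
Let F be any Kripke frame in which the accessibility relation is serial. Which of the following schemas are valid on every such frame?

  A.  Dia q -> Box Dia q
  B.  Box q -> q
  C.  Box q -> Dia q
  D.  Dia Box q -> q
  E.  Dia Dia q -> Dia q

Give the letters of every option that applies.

C

(A) Dia q -> Box Dia q is axiom 5, which corresponds to the euclidean property. Such an R need not be euclidean — not valid.
(B) Box q -> q is axiom T; it is valid on a frame exactly when R is reflexive. Such an R need not be reflexive, so not valid.
(C) axiom D: valid iff R is serial. Every such R is serial — valid.
(D) Dia Box q -> q (the dual of axiom B) characterises the symmetric frames. Such an R need not be symmetric — not valid.
(E) Dia Dia q -> Dia q (the dual of axiom 4) characterises the transitive frames. Such an R need not be transitive — not valid.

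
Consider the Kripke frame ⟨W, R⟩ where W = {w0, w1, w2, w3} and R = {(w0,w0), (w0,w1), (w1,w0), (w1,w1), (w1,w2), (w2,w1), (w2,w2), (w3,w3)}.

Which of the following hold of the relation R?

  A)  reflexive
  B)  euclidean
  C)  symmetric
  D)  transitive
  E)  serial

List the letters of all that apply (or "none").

A, C, E

(A) reflexive: each world relates to itself.
(B) not euclidean: w1 R w0 and w1 R w2 but not w0 R w2.
(C) symmetric: every R-edge is matched by its reverse.
(D) not transitive: w0 R w1 and w1 R w2 but not w0 R w2.
(E) serial: every world has an R-successor.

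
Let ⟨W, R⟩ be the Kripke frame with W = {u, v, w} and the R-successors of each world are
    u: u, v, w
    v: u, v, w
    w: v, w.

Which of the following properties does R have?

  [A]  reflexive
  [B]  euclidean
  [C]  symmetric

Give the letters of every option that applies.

(A) reflexive: each world relates to itself.
(B) not euclidean: u R w and u R u but not w R u.
(C) not symmetric: u R w but not w R u.

A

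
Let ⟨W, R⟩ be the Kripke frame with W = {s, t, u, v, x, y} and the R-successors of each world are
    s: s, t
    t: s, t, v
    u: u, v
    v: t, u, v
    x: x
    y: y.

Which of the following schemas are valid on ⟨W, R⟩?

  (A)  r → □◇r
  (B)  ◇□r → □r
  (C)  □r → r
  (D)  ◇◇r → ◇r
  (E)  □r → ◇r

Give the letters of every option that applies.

A, C, E

R is reflexive: each world relates to itself.
R is symmetric: every R-edge is matched by its reverse.
R is not transitive: s R t and t R v but not s R v.
R is not euclidean: t R s and t R v but not s R v.
R is serial: every world has an R-successor.
(A) r → □◇r (axiom B) characterises the symmetric frames. R is symmetric — valid.
(B) ◇□r → □r is the dual of axiom 5, which corresponds to the euclidean property. R is not euclidean — not valid.
(C) □r → r (axiom T) characterises the reflexive frames. R is reflexive — valid.
(D) ◇◇r → ◇r is the dual of axiom 4; it is valid on a frame exactly when R is transitive. R is not transitive, so not valid.
(E) axiom D: valid iff R is serial. R is serial — valid.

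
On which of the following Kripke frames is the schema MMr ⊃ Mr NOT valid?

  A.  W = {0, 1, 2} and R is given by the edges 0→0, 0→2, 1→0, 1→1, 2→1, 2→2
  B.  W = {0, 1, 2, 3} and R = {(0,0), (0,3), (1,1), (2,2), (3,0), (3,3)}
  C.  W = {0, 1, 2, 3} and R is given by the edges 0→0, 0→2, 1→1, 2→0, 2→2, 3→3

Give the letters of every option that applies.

A

The schema MMr ⊃ Mr is the dual of axiom 4; it is valid on a frame iff R is transitive.
(A) R is not transitive (0 R 2 and 2 R 1 but not 0 R 1), so the schema fails here.
(B) R is transitive (R is closed under composition), so the schema is valid here.
(C) R is transitive (R is closed under composition), so the schema is valid here.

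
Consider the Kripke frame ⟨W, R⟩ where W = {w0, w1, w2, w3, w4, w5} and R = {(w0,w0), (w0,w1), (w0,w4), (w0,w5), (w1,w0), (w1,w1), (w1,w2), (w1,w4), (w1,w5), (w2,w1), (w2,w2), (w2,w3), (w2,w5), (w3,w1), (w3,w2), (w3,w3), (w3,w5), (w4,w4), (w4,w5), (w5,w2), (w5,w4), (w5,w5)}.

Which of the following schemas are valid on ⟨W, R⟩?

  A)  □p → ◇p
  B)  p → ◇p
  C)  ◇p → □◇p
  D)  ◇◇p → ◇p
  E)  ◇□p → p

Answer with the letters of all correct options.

R is reflexive: each world relates to itself.
R is not symmetric: w0 R w4 but not w4 R w0.
R is not transitive: w0 R w1 and w1 R w2 but not w0 R w2.
R is not euclidean: w0 R w4 and w0 R w0 but not w4 R w0.
R is serial: every world has an R-successor.
(A) □p → ◇p (axiom D) characterises the serial frames. R is serial — valid.
(B) p → ◇p is the dual of axiom T, which corresponds to reflexivity. R is reflexive — valid.
(C) ◇p → □◇p is axiom 5; it is valid on a frame exactly when R is euclidean. R is not euclidean, so not valid.
(D) ◇◇p → ◇p is the dual of axiom 4, which corresponds to transitivity. R is not transitive — not valid.
(E) ◇□p → p is the dual of axiom B; it is valid on a frame exactly when R is symmetric. R is not symmetric, so not valid.

A, B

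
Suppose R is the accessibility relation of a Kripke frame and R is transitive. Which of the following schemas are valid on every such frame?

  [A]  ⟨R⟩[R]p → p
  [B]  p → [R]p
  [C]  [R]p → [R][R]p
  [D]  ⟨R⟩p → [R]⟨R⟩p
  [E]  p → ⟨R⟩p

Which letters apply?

C

(A) ⟨R⟩[R]p → p is the dual of axiom B, which corresponds to symmetry. Such an R need not be symmetric — not valid.
(B) p → [R]p is valid only on frames where every R-edge is a self-loop. Such an R need not be a subset of the identity — not valid.
(C) [R]p → [R][R]p is axiom 4, which corresponds to transitivity. Every such R is transitive — valid.
(D) axiom 5: valid iff R is euclidean. Such an R need not be euclidean — not valid.
(E) p → ⟨R⟩p is the dual of axiom T, which corresponds to reflexivity. Such an R need not be reflexive — not valid.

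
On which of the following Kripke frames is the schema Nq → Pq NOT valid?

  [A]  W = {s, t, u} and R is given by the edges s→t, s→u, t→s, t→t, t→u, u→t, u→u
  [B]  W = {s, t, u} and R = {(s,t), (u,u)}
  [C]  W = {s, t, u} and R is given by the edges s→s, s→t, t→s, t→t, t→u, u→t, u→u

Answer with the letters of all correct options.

B

The schema Nq → Pq is axiom D; it is valid on a frame iff R is serial.
(A) R is serial (every world has an R-successor), so the schema is valid here.
(B) R is not serial (t has no R-successor), so the schema fails here.
(C) R is serial (every world has an R-successor), so the schema is valid here.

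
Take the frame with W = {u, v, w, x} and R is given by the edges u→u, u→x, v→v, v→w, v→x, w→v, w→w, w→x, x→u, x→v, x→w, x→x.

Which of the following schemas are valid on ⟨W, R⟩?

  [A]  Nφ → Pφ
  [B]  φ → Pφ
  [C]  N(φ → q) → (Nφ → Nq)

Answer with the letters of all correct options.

A, B, C

R is reflexive: each world relates to itself.
R is serial: every world has an R-successor.
(A) Nφ → Pφ is axiom D; it is valid on a frame exactly when R is serial. R is serial, so valid.
(B) φ → Pφ is the dual of axiom T, which corresponds to reflexivity. R is reflexive — valid.
(C) this is just K, valid on every normal frame.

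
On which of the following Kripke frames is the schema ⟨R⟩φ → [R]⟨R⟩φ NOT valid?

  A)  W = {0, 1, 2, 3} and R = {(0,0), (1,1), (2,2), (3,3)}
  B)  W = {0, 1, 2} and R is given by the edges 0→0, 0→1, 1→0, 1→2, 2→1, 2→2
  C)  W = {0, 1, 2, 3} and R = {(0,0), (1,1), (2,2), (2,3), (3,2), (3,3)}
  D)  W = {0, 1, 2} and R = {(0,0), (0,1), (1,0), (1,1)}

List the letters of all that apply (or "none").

The schema ⟨R⟩φ → [R]⟨R⟩φ is axiom 5; it is valid on a frame iff R is euclidean.
(A) R is euclidean (any two R-successors of the same world are R-related), so the schema is valid here.
(B) R is not euclidean (1 R 0 and 1 R 2 but not 0 R 2), so the schema fails here.
(C) R is euclidean (any two R-successors of the same world are R-related), so the schema is valid here.
(D) R is euclidean (any two R-successors of the same world are R-related), so the schema is valid here.

B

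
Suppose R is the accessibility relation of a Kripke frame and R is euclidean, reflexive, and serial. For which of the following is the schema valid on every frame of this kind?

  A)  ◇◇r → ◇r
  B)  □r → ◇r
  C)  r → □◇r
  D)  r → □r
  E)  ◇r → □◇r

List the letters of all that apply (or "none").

A relation that is euclidean, reflexive, and serial is also symmetric and transitive.
(A) ◇◇r → ◇r is the dual of axiom 4; it is valid on a frame exactly when R is transitive. Every such R is transitive, so valid.
(B) □r → ◇r is axiom D; it is valid on a frame exactly when R is serial. Every such R is serial, so valid.
(C) r → □◇r is axiom B, which corresponds to symmetry. Every such R is symmetric — valid.
(D) r → □r is equivalent to ◇p→p; it holds exactly when R ⊆ identity. Such an R need not be a subset of the identity — not valid.
(E) ◇r → □◇r (axiom 5) characterises the euclidean frames. Every such R is euclidean — valid.

A, B, C, E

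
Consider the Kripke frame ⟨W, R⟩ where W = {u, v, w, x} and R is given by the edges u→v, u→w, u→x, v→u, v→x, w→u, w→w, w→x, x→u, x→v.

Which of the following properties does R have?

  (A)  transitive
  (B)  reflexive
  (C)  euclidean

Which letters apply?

none

(A) not transitive: u R v and v R u but not u R u.
(B) not reflexive: not u R u.
(C) not euclidean: u R v and u R w but not v R w.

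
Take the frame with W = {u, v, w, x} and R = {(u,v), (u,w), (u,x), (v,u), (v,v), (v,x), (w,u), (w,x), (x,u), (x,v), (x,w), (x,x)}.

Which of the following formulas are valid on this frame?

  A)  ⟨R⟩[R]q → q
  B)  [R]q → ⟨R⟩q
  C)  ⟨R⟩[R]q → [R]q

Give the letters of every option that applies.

A, B

R is symmetric: every R-edge is matched by its reverse.
R is not euclidean: u R v and u R w but not v R w.
R is serial: every world has an R-successor.
(A) ⟨R⟩[R]q → q (the dual of axiom B) characterises the symmetric frames. R is symmetric — valid.
(B) [R]q → ⟨R⟩q (axiom D) characterises the serial frames. R is serial — valid.
(C) the dual of axiom 5: valid iff R is euclidean. R is not euclidean — not valid.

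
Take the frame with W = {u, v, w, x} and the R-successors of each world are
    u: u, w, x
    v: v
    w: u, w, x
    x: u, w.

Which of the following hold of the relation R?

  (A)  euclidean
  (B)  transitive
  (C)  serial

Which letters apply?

C

(A) not euclidean: u R x and u R x but not x R x.
(B) not transitive: x R u and u R x but not x R x.
(C) serial: every world has an R-successor.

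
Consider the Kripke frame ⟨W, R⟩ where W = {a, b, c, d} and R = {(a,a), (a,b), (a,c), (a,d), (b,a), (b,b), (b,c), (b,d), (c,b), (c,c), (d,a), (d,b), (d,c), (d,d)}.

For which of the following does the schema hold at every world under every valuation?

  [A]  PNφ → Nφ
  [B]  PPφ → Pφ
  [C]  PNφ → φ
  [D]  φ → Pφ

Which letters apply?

R is reflexive: each world relates to itself.
R is not symmetric: a R c but not c R a.
R is not transitive: c R b and b R a but not c R a.
R is not euclidean: a R c and a R a but not c R a.
(A) the dual of axiom 5: valid iff R is euclidean. R is not euclidean — not valid.
(B) the dual of axiom 4: valid iff R is transitive. R is not transitive — not valid.
(C) PNφ → φ is the dual of axiom B, which corresponds to symmetry. R is not symmetric — not valid.
(D) φ → Pφ is the dual of axiom T, which corresponds to reflexivity. R is reflexive — valid.

D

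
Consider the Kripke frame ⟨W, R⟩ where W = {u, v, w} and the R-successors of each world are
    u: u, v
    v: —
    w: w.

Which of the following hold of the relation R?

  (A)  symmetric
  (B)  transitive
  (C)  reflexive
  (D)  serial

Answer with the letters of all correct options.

(A) not symmetric: u R v but not v R u.
(B) transitive: R is closed under composition.
(C) not reflexive: not v R v.
(D) not serial: v has no R-successor.

B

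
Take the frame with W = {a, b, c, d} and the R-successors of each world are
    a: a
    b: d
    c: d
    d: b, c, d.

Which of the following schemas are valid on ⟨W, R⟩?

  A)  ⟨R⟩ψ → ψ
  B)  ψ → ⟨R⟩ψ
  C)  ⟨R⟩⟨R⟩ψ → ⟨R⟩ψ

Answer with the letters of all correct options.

none

R is not reflexive: not b R b.
R is not transitive: b R d and d R b but not b R b.
R is not a subset of the identity: b R d with b ≠ d.
(A) ⟨R⟩ψ → ψ (the converse of T) corresponds to R being a subset of the identity. Here R ⊄ identity, so not valid.
(B) ψ → ⟨R⟩ψ is the dual of axiom T, which corresponds to reflexivity. R is not reflexive — not valid.
(C) ⟨R⟩⟨R⟩ψ → ⟨R⟩ψ is the dual of axiom 4, which corresponds to transitivity. R is not transitive — not valid.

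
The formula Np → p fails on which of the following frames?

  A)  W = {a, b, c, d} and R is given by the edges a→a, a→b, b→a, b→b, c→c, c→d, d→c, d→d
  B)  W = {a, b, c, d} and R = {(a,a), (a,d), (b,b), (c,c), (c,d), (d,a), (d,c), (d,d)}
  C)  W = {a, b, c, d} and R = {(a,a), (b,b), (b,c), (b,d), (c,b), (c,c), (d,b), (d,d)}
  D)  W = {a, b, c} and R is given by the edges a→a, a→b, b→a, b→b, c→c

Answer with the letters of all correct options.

The schema Np → p is axiom T; it is valid on a frame iff R is reflexive.
(A) R is reflexive (each world relates to itself), so the schema is valid here.
(B) R is reflexive (each world relates to itself), so the schema is valid here.
(C) R is reflexive (each world relates to itself), so the schema is valid here.
(D) R is reflexive (each world relates to itself), so the schema is valid here.

none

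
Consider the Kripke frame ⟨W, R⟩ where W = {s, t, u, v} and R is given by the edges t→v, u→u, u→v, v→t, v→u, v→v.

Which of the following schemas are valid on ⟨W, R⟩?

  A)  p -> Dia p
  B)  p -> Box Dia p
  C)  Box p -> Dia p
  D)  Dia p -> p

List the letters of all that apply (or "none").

B

R is not reflexive: not s R s.
R is symmetric: every R-edge is matched by its reverse.
R is not serial: s has no R-successor.
R is not a subset of the identity: t R v with t ≠ v.
(A) p -> Dia p is the dual of axiom T; it is valid on a frame exactly when R is reflexive. R is not reflexive, so not valid.
(B) axiom B: valid iff R is symmetric. R is symmetric — valid.
(C) axiom D: valid iff R is serial. R is not serial — not valid.
(D) Dia p -> p (the converse of T) corresponds to R being a subset of the identity. Here R ⊄ identity, so not valid.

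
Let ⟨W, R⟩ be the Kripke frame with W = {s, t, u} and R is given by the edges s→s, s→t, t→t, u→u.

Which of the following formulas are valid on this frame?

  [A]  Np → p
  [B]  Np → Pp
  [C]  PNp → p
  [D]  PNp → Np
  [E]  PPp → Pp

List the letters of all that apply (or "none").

R is reflexive: each world relates to itself.
R is not symmetric: s R t but not t R s.
R is transitive: R is closed under composition.
R is not euclidean: s R t and s R s but not t R s.
R is serial: every world has an R-successor.
(A) Np → p (axiom T) characterises the reflexive frames. R is reflexive — valid.
(B) Np → Pp is axiom D, which corresponds to seriality. R is serial — valid.
(C) PNp → p is the dual of axiom B; it is valid on a frame exactly when R is symmetric. R is not symmetric, so not valid.
(D) PNp → Np is the dual of axiom 5; it is valid on a frame exactly when R is euclidean. R is not euclidean, so not valid.
(E) PPp → Pp is the dual of axiom 4, which corresponds to transitivity. R is transitive — valid.

A, B, E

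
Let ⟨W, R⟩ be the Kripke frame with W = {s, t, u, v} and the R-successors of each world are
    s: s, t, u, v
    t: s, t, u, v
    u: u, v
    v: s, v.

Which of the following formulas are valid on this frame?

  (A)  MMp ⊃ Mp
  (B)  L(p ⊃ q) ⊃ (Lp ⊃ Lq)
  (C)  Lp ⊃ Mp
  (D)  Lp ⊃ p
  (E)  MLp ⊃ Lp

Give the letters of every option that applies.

R is reflexive: each world relates to itself.
R is not transitive: u R v and v R s but not u R s.
R is not euclidean: s R u and s R s but not u R s.
R is serial: every world has an R-successor.
(A) MMp ⊃ Mp is the dual of axiom 4, which corresponds to transitivity. R is not transitive — not valid.
(B) L(p ⊃ q) ⊃ (Lp ⊃ Lq) is the K axiom; it holds on all frames — valid.
(C) axiom D: valid iff R is serial. R is serial — valid.
(D) Lp ⊃ p (axiom T) characterises the reflexive frames. R is reflexive — valid.
(E) MLp ⊃ Lp is the dual of axiom 5, which corresponds to the euclidean property. R is not euclidean — not valid.

B, C, D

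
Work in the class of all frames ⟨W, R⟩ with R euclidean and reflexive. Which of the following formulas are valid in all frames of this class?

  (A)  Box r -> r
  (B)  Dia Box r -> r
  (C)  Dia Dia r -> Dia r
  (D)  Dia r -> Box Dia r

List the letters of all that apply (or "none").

A reflexive euclidean relation is also symmetric (from wRw and wRv the euclidean condition gives vRw) and hence transitive; it is an equivalence relation.
(A) Box r -> r (axiom T) characterises the reflexive frames. Every such R is reflexive — valid.
(B) Dia Box r -> r is the dual of axiom B; it is valid on a frame exactly when R is symmetric. Every such R is symmetric, so valid.
(C) the dual of axiom 4: valid iff R is transitive. Every such R is transitive — valid.
(D) Dia r -> Box Dia r (axiom 5) characterises the euclidean frames. Every such R is euclidean — valid.

A, B, C, D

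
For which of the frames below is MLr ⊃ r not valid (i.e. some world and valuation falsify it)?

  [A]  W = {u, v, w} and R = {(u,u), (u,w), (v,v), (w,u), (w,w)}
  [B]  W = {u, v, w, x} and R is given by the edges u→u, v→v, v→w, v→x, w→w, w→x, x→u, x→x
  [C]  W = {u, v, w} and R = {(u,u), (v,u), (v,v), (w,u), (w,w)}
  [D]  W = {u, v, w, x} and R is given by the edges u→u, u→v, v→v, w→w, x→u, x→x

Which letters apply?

The schema MLr ⊃ r is the dual of axiom B; it is valid on a frame iff R is symmetric.
(A) R is symmetric (every R-edge is matched by its reverse), so the schema is valid here.
(B) R is not symmetric (v R w but not w R v), so the schema fails here.
(C) R is not symmetric (v R u but not u R v), so the schema fails here.
(D) R is not symmetric (u R v but not v R u), so the schema fails here.

B, C, D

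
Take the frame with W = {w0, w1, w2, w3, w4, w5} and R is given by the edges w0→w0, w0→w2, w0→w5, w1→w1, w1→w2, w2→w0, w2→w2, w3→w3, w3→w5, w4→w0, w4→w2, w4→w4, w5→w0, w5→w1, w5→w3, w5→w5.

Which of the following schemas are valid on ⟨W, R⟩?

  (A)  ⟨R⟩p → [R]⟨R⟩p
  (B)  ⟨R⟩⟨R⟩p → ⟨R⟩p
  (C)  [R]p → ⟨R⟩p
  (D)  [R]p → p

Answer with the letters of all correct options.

C, D

R is reflexive: each world relates to itself.
R is not transitive: w0 R w5 and w5 R w1 but not w0 R w1.
R is not euclidean: w0 R w2 and w0 R w5 but not w2 R w5.
R is serial: every world has an R-successor.
(A) ⟨R⟩p → [R]⟨R⟩p (axiom 5) characterises the euclidean frames. R is not euclidean — not valid.
(B) ⟨R⟩⟨R⟩p → ⟨R⟩p is the dual of axiom 4, which corresponds to transitivity. R is not transitive — not valid.
(C) [R]p → ⟨R⟩p is axiom D; it is valid on a frame exactly when R is serial. R is serial, so valid.
(D) axiom T: valid iff R is reflexive. R is reflexive — valid.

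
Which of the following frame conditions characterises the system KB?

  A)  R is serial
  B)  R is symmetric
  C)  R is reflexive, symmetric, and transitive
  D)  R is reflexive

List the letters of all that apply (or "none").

(A) this class determines D, not KB.
(B) KB is sound and complete for exactly this class.
(C) this class determines S5, not KB.
(D) this class determines T (= KT), not KB.

B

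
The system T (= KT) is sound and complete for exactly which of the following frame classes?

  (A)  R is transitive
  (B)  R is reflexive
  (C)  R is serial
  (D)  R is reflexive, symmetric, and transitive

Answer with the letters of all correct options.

B

(A) this class determines K4, not T (= KT).
(B) T (= KT) is sound and complete for exactly this class.
(C) this class determines D, not T (= KT).
(D) this class determines S5, not T (= KT).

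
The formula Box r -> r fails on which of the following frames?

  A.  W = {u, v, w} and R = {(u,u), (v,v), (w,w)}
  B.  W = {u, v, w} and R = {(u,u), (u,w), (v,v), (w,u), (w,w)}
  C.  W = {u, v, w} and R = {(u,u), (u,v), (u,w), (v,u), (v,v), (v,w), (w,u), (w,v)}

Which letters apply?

The schema Box r -> r is axiom T; it is valid on a frame iff R is reflexive.
(A) R is reflexive (each world relates to itself), so the schema is valid here.
(B) R is reflexive (each world relates to itself), so the schema is valid here.
(C) R is not reflexive (not w R w), so the schema fails here.

C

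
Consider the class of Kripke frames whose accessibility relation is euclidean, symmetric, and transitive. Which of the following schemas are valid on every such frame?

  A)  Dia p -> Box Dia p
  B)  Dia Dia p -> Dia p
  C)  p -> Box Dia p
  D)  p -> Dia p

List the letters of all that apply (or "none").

A, B, C

(A) axiom 5: valid iff R is euclidean. Every such R is euclidean — valid.
(B) Dia Dia p -> Dia p (the dual of axiom 4) characterises the transitive frames. Every such R is transitive — valid.
(C) p -> Box Dia p is axiom B, which corresponds to symmetry. Every such R is symmetric — valid.
(D) p -> Dia p is the dual of axiom T, which corresponds to reflexivity. Such an R need not be reflexive — not valid.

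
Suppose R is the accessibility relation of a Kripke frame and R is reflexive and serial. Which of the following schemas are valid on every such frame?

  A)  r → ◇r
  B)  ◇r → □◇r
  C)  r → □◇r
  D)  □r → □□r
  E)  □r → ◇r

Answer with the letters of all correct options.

(A) the dual of axiom T: valid iff R is reflexive. Every such R is reflexive — valid.
(B) ◇r → □◇r (axiom 5) characterises the euclidean frames. Such an R need not be euclidean — not valid.
(C) r → □◇r is axiom B, which corresponds to symmetry. Such an R need not be symmetric — not valid.
(D) □r → □□r is axiom 4; it is valid on a frame exactly when R is transitive. Such an R need not be transitive, so not valid.
(E) axiom D: valid iff R is serial. Every such R is serial — valid.

A, E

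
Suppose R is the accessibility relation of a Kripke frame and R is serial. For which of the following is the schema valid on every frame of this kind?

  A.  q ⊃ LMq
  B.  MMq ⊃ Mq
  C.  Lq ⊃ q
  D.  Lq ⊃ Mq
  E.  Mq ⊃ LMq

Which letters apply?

D

(A) q ⊃ LMq is axiom B; it is valid on a frame exactly when R is symmetric. Such an R need not be symmetric, so not valid.
(B) MMq ⊃ Mq is the dual of axiom 4; it is valid on a frame exactly when R is transitive. Such an R need not be transitive, so not valid.
(C) axiom T: valid iff R is reflexive. Such an R need not be reflexive — not valid.
(D) Lq ⊃ Mq is axiom D, which corresponds to seriality. Every such R is serial — valid.
(E) Mq ⊃ LMq is axiom 5, which corresponds to the euclidean property. Such an R need not be euclidean — not valid.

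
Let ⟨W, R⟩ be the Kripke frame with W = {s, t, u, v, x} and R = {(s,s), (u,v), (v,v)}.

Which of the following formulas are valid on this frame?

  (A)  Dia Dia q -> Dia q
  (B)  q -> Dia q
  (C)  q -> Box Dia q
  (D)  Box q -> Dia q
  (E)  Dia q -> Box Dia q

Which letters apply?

R is not reflexive: not t R t.
R is not symmetric: u R v but not v R u.
R is transitive: R is closed under composition.
R is euclidean: any two R-successors of the same world are R-related.
R is not serial: t has no R-successor.
(A) Dia Dia q -> Dia q is the dual of axiom 4; it is valid on a frame exactly when R is transitive. R is transitive, so valid.
(B) q -> Dia q is the dual of axiom T, which corresponds to reflexivity. R is not reflexive — not valid.
(C) q -> Box Dia q is axiom B; it is valid on a frame exactly when R is symmetric. R is not symmetric, so not valid.
(D) axiom D: valid iff R is serial. R is not serial — not valid.
(E) Dia q -> Box Dia q is axiom 5; it is valid on a frame exactly when R is euclidean. R is euclidean, so valid.

A, E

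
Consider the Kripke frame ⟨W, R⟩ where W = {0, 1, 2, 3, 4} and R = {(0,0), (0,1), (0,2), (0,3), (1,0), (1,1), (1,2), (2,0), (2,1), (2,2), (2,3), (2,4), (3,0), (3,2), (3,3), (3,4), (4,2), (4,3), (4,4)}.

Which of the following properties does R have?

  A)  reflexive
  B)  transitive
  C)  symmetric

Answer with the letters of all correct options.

A, C

(A) reflexive: each world relates to itself.
(B) not transitive: 0 R 2 and 2 R 4 but not 0 R 4.
(C) symmetric: every R-edge is matched by its reverse.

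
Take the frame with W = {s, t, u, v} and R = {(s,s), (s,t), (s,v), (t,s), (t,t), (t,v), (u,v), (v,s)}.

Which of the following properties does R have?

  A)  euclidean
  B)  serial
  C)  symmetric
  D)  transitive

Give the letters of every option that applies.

(A) not euclidean: s R v and s R t but not v R t.
(B) serial: every world has an R-successor.
(C) not symmetric: t R v but not v R t.
(D) not transitive: u R v and v R s but not u R s.

B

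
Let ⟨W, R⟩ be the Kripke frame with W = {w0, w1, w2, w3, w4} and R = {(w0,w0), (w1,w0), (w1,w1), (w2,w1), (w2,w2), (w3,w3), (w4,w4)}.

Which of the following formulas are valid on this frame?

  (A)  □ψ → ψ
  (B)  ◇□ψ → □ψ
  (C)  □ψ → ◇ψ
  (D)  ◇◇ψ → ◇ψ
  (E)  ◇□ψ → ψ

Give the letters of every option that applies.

A, C

R is reflexive: each world relates to itself.
R is not symmetric: w1 R w0 but not w0 R w1.
R is not transitive: w2 R w1 and w1 R w0 but not w2 R w0.
R is not euclidean: w1 R w0 and w1 R w1 but not w0 R w1.
R is serial: every world has an R-successor.
(A) □ψ → ψ is axiom T, which corresponds to reflexivity. R is reflexive — valid.
(B) ◇□ψ → □ψ is the dual of axiom 5; it is valid on a frame exactly when R is euclidean. R is not euclidean, so not valid.
(C) axiom D: valid iff R is serial. R is serial — valid.
(D) the dual of axiom 4: valid iff R is transitive. R is not transitive — not valid.
(E) ◇□ψ → ψ is the dual of axiom B; it is valid on a frame exactly when R is symmetric. R is not symmetric, so not valid.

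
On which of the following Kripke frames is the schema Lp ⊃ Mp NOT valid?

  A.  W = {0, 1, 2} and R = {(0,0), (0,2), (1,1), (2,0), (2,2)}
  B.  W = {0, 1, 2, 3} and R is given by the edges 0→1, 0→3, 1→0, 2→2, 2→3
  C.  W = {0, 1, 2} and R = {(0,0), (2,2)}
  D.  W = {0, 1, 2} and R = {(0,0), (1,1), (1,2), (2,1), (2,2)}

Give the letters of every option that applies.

B, C

The schema Lp ⊃ Mp is axiom D; it is valid on a frame iff R is serial.
(A) R is serial (every world has an R-successor), so the schema is valid here.
(B) R is not serial (3 has no R-successor), so the schema fails here.
(C) R is not serial (1 has no R-successor), so the schema fails here.
(D) R is serial (every world has an R-successor), so the schema is valid here.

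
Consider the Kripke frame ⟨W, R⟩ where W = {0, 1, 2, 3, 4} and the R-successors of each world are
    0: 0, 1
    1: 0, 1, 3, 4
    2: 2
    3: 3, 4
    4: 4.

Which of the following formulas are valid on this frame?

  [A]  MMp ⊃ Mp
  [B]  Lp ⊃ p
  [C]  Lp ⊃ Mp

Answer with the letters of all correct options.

B, C

R is reflexive: each world relates to itself.
R is not transitive: 0 R 1 and 1 R 3 but not 0 R 3.
R is serial: every world has an R-successor.
(A) MMp ⊃ Mp is the dual of axiom 4; it is valid on a frame exactly when R is transitive. R is not transitive, so not valid.
(B) Lp ⊃ p is axiom T, which corresponds to reflexivity. R is reflexive — valid.
(C) Lp ⊃ Mp is axiom D; it is valid on a frame exactly when R is serial. R is serial, so valid.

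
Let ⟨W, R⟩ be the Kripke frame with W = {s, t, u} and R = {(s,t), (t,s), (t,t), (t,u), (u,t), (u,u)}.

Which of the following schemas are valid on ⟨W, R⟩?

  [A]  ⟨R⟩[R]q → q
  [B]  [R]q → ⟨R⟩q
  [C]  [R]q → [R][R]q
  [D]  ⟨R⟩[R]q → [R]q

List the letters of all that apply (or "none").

A, B

R is symmetric: every R-edge is matched by its reverse.
R is not transitive: s R t and t R s but not s R s.
R is not euclidean: t R s and t R u but not s R u.
R is serial: every world has an R-successor.
(A) ⟨R⟩[R]q → q is the dual of axiom B; it is valid on a frame exactly when R is symmetric. R is symmetric, so valid.
(B) [R]q → ⟨R⟩q (axiom D) characterises the serial frames. R is serial — valid.
(C) [R]q → [R][R]q (axiom 4) characterises the transitive frames. R is not transitive — not valid.
(D) ⟨R⟩[R]q → [R]q (the dual of axiom 5) characterises the euclidean frames. R is not euclidean — not valid.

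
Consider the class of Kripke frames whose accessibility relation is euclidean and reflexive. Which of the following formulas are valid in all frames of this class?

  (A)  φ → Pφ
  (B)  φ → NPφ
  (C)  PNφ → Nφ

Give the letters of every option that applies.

A reflexive euclidean relation is also symmetric (from wRw and wRv the euclidean condition gives vRw) and hence transitive; it is an equivalence relation.
(A) φ → Pφ is the dual of axiom T, which corresponds to reflexivity. Every such R is reflexive — valid.
(B) φ → NPφ (axiom B) characterises the symmetric frames. Every such R is symmetric — valid.
(C) PNφ → Nφ (the dual of axiom 5) characterises the euclidean frames. Every such R is euclidean — valid.

A, B, C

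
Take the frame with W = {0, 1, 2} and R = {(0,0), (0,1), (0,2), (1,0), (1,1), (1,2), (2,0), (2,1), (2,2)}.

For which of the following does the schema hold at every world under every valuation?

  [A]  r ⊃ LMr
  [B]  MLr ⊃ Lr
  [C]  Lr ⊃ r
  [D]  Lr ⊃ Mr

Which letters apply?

R is reflexive: each world relates to itself.
R is symmetric: every R-edge is matched by its reverse.
R is euclidean: any two R-successors of the same world are R-related.
R is serial: every world has an R-successor.
(A) axiom B: valid iff R is symmetric. R is symmetric — valid.
(B) MLr ⊃ Lr (the dual of axiom 5) characterises the euclidean frames. R is euclidean — valid.
(C) Lr ⊃ r is axiom T; it is valid on a frame exactly when R is reflexive. R is reflexive, so valid.
(D) axiom D: valid iff R is serial. R is serial — valid.

A, B, C, D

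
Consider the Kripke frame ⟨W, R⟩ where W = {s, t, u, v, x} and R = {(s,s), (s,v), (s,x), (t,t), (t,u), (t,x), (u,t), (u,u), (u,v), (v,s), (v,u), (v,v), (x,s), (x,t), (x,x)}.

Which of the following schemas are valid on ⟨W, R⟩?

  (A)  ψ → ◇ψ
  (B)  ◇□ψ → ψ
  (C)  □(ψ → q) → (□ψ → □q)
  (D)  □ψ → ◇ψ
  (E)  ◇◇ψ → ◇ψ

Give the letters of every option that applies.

A, B, C, D

R is reflexive: each world relates to itself.
R is symmetric: every R-edge is matched by its reverse.
R is not transitive: s R v and v R u but not s R u.
R is serial: every world has an R-successor.
(A) ψ → ◇ψ is the dual of axiom T; it is valid on a frame exactly when R is reflexive. R is reflexive, so valid.
(B) ◇□ψ → ψ is the dual of axiom B; it is valid on a frame exactly when R is symmetric. R is symmetric, so valid.
(C) □(ψ → q) → (□ψ → □q) is axiom K, valid on every Kripke frame — valid.
(D) □ψ → ◇ψ (axiom D) characterises the serial frames. R is serial — valid.
(E) ◇◇ψ → ◇ψ is the dual of axiom 4; it is valid on a frame exactly when R is transitive. R is not transitive, so not valid.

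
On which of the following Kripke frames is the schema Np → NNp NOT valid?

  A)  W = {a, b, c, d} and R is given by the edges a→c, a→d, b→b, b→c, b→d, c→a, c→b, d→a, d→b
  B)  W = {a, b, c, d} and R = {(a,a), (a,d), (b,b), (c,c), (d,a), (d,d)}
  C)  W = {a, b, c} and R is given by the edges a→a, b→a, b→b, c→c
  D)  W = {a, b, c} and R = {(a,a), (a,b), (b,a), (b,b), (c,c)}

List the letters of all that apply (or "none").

A

The schema Np → NNp is axiom 4; it is valid on a frame iff R is transitive.
(A) R is not transitive (a R c and c R a but not a R a), so the schema fails here.
(B) R is transitive (R is closed under composition), so the schema is valid here.
(C) R is transitive (R is closed under composition), so the schema is valid here.
(D) R is transitive (R is closed under composition), so the schema is valid here.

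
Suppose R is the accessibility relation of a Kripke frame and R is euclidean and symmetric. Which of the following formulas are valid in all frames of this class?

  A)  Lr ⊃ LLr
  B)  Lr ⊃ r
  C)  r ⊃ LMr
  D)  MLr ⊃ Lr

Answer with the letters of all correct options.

A symmetric euclidean relation is transitive (uRv and vRw give vRu by symmetry, then uRw by the euclidean condition, applied at v).
(A) axiom 4: valid iff R is transitive. Every such R is transitive — valid.
(B) Lr ⊃ r is axiom T, which corresponds to reflexivity. Such an R need not be reflexive — not valid.
(C) r ⊃ LMr is axiom B, which corresponds to symmetry. Every such R is symmetric — valid.
(D) MLr ⊃ Lr is the dual of axiom 5, which corresponds to the euclidean property. Every such R is euclidean — valid.

A, C, D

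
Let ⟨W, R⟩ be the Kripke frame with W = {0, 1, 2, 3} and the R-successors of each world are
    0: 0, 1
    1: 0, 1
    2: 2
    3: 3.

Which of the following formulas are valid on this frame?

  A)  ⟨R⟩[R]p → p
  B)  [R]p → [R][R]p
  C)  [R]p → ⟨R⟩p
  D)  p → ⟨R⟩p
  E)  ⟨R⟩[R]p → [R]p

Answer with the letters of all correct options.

A, B, C, D, E

R is reflexive: each world relates to itself.
R is symmetric: every R-edge is matched by its reverse.
R is transitive: R is closed under composition.
R is euclidean: any two R-successors of the same world are R-related.
R is serial: every world has an R-successor.
(A) ⟨R⟩[R]p → p is the dual of axiom B, which corresponds to symmetry. R is symmetric — valid.
(B) [R]p → [R][R]p (axiom 4) characterises the transitive frames. R is transitive — valid.
(C) [R]p → ⟨R⟩p is axiom D; it is valid on a frame exactly when R is serial. R is serial, so valid.
(D) the dual of axiom T: valid iff R is reflexive. R is reflexive — valid.
(E) ⟨R⟩[R]p → [R]p is the dual of axiom 5, which corresponds to the euclidean property. R is euclidean — valid.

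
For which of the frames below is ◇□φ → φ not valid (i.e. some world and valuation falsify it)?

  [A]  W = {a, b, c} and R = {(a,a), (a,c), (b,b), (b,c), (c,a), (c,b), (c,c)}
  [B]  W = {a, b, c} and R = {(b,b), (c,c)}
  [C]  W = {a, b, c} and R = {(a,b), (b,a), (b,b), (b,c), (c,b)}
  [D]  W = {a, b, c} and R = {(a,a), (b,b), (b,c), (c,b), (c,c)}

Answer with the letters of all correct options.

none

The schema ◇□φ → φ is the dual of axiom B; it is valid on a frame iff R is symmetric.
(A) R is symmetric (every R-edge is matched by its reverse), so the schema is valid here.
(B) R is symmetric (every R-edge is matched by its reverse), so the schema is valid here.
(C) R is symmetric (every R-edge is matched by its reverse), so the schema is valid here.
(D) R is symmetric (every R-edge is matched by its reverse), so the schema is valid here.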